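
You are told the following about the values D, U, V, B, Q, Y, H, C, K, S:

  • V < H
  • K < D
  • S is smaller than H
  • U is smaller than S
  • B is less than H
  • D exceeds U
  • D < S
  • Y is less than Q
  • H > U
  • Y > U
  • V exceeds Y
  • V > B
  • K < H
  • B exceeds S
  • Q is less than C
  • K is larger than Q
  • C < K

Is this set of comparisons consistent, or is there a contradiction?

Every relation is compatible with U < Y < Q < C < K < D < S < B < V < H; the set is consistent.

consistent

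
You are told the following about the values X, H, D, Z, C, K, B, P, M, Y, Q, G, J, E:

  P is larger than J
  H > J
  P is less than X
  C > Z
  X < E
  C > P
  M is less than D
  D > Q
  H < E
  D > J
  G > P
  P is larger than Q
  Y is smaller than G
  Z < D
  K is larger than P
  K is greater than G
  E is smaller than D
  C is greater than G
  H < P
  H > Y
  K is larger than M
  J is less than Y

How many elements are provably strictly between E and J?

4

The relations place J below E. An element lies strictly between them when it is forced above J and also forced below E.
Above J: {Y, H, P, X, G, D, K, C}. Below E: {Q, Y, H, P, X}.
Intersection: {Y, H, P, X} — 4.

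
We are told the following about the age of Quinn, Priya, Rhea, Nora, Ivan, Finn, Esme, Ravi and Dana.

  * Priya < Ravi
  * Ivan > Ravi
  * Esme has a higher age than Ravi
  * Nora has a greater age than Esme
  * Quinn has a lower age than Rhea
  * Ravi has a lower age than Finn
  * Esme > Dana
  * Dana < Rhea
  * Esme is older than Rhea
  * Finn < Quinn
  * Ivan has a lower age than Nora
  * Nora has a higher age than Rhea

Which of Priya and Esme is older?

Priya < Ravi and Ravi < Finn give Priya < Finn.
With Finn < Quinn: Priya < Ravi < Finn < Quinn.
With Quinn < Rhea: Priya < Ravi < Finn < Quinn < Rhea.
Then Rhea < Esme extends the chain to Esme.
So Priya < Esme; Esme is the older of the two.

Esme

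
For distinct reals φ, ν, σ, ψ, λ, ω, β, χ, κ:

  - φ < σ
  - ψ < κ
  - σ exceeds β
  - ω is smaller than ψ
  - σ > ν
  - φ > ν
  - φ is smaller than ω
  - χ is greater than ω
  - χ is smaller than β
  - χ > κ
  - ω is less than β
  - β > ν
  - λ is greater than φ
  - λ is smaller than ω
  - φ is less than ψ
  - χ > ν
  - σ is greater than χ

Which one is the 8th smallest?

Chaining the given pairs: ν < φ < λ < ω < ψ < κ < χ < β < σ.
The 8th smallest is β.

β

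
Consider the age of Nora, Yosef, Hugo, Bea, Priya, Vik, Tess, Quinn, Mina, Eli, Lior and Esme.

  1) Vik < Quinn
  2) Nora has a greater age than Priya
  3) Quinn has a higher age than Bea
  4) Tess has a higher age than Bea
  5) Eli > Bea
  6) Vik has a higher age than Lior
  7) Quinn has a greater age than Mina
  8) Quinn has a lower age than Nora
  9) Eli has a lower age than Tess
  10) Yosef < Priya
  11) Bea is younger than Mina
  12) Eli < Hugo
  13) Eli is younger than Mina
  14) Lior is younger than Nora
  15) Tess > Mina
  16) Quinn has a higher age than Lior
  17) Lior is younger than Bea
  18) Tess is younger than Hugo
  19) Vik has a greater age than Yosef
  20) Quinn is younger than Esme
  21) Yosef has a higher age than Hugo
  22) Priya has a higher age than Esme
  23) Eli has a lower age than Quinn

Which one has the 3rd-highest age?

Esme

Piecing the relations together gives one ordering: Lior < Bea < Eli < Mina < Tess < Hugo < Yosef < Vik < Quinn < Esme < Priya < Nora.
The 3rd largest is Esme.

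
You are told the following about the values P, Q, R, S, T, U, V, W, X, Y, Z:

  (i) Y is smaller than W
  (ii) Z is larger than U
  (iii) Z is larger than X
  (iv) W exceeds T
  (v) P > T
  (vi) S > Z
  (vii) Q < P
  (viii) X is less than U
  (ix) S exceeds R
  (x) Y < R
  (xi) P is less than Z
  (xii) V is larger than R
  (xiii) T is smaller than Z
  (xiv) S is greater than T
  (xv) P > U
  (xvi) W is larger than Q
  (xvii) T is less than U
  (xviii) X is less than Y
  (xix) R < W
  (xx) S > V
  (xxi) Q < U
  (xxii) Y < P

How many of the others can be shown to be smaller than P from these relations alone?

5

The elements the relations force below P are Q, X, T, Y, U — no chain reaches any other.
That is 5.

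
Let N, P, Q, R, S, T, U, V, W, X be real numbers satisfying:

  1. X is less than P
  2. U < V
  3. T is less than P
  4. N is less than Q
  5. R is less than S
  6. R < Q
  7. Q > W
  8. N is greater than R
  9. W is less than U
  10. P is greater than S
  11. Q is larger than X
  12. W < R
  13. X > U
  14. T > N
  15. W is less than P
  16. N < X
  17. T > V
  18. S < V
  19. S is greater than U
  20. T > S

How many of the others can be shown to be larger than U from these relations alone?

6

The elements the relations force above U are S, X, V, T, Q, P — no chain reaches any other.
That is 6.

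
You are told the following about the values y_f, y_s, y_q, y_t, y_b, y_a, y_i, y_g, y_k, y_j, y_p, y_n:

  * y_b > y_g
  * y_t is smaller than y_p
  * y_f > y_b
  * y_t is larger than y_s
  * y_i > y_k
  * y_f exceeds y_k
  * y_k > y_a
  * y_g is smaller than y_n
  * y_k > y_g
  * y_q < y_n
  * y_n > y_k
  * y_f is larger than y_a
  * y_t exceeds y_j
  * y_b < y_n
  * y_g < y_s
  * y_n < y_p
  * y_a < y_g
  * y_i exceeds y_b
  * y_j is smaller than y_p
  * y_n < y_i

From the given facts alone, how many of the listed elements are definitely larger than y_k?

The elements the relations force above y_k are y_f, y_n, y_i, y_p — no chain reaches any other.
That is 4.

4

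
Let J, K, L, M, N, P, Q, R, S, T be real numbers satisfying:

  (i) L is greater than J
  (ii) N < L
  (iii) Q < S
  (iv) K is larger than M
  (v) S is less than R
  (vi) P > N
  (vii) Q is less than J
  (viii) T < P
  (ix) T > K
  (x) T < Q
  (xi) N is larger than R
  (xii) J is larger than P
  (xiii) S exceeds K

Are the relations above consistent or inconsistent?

The single ordering M < K < T < Q < S < R < N < P < J < L satisfies every listed relation, so no contradiction arises.

consistent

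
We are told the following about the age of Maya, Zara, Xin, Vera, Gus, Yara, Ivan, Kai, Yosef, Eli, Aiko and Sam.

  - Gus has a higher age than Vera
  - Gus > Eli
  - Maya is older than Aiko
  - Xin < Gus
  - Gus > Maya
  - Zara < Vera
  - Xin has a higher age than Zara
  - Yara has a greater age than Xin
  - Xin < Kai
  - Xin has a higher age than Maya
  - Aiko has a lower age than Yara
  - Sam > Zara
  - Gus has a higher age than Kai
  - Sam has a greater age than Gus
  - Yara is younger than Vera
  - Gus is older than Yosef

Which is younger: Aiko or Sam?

Aiko

The relevant relations are Aiko < Maya; Maya < Xin; Xin < Yara; Yara < Vera; Vera < Gus; Gus < Sam.
Chaining these gives Aiko < Maya < Xin < Yara < Vera < Gus < Sam.
So Aiko < Sam; Aiko is the younger of the two.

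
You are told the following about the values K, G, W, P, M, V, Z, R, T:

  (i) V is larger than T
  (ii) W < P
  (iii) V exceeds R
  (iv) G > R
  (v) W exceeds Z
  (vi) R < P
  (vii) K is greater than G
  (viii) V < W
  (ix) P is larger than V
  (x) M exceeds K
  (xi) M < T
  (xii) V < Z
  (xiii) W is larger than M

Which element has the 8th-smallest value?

Piecing the relations together gives one ordering: R < G < K < M < T < V < Z < W < P.
The 8th smallest is W.

W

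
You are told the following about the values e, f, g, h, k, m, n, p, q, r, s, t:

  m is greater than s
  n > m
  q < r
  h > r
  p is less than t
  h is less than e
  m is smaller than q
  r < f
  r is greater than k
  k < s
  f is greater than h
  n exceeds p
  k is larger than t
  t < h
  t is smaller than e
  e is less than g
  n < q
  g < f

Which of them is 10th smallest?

e

Chaining the given pairs: p < t < k < s < m < n < q < r < h < e < g < f.
Counting 10 from the smallest end gives e.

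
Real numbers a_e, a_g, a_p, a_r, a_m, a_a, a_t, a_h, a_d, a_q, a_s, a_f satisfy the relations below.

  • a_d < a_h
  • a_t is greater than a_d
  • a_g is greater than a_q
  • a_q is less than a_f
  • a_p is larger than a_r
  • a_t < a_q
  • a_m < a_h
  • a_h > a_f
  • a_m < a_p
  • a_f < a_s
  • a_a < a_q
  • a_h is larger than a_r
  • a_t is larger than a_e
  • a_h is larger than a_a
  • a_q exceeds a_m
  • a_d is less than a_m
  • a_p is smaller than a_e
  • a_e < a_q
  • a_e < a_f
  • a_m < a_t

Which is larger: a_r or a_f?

The relevant relations are a_r < a_p; a_p < a_e; a_e < a_t; a_t < a_q; a_q < a_f.
Chaining these gives a_r < a_p < a_e < a_t < a_q < a_f.
So a_r < a_f; a_f is the larger of the two.

a_f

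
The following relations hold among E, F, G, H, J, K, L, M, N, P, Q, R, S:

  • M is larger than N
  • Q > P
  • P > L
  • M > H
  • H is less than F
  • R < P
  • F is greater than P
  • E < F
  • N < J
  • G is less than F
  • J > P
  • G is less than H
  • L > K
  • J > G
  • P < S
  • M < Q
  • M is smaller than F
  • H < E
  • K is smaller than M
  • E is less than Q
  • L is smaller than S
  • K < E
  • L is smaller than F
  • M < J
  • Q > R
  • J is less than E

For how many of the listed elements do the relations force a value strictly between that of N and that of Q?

3

The relations place N below Q. An element lies strictly between them when it is forced above N and also forced below Q.
Above N: {M, J, E, F}. Below Q: {G, R, K, L, P, H, M, J, E}.
Intersection: {M, J, E} — 3.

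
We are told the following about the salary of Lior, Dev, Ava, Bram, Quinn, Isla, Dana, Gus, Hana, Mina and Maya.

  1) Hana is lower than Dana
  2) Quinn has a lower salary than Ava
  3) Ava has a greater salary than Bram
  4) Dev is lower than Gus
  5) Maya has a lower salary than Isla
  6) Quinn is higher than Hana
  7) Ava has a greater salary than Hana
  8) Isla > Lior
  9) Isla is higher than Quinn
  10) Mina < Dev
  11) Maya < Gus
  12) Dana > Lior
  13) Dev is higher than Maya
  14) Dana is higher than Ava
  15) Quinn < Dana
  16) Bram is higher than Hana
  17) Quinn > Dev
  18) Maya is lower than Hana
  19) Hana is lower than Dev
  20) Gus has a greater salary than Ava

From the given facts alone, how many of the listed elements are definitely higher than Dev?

From Dev the given relations immediately reach Quinn, Gus.
From those, Ava, Isla, Dana — 5 in total.
No other element is forced above Dev by the given relations, so the count is 5.

5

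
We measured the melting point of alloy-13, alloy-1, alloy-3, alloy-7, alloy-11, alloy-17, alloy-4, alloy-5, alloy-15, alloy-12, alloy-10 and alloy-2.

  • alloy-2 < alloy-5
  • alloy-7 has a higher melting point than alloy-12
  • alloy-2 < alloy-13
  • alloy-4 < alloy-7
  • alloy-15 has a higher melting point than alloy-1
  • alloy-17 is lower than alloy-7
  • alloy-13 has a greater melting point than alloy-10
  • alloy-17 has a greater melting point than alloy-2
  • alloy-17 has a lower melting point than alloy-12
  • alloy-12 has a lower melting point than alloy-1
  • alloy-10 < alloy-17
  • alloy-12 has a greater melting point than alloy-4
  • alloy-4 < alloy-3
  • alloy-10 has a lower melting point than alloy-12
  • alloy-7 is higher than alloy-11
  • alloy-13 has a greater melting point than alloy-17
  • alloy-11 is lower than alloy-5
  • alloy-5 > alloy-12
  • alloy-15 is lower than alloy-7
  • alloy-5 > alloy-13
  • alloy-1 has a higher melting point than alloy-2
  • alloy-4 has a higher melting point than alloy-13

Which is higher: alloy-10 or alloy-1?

alloy-1

alloy-10 < alloy-17 < alloy-13 < alloy-4 < alloy-12 < alloy-1, by transitivity through alloy-17, alloy-13, alloy-4, alloy-12.
So alloy-10 < alloy-1; alloy-1 is the higher of the two.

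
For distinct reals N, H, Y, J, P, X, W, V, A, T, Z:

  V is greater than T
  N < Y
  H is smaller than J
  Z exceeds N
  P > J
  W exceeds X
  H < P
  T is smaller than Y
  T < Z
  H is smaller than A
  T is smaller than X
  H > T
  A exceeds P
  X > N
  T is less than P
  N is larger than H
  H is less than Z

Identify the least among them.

T

H is not least since T < H; J is not least since H < J; N is not least since H < N; X is not least since T < X; Y is not least since T < Y; P is not least since T < P; W is not least since X < W; Z is not least since N < Z; V is not least since T < V; A is not least since P < A.
Only T has nothing below it, so T is the least.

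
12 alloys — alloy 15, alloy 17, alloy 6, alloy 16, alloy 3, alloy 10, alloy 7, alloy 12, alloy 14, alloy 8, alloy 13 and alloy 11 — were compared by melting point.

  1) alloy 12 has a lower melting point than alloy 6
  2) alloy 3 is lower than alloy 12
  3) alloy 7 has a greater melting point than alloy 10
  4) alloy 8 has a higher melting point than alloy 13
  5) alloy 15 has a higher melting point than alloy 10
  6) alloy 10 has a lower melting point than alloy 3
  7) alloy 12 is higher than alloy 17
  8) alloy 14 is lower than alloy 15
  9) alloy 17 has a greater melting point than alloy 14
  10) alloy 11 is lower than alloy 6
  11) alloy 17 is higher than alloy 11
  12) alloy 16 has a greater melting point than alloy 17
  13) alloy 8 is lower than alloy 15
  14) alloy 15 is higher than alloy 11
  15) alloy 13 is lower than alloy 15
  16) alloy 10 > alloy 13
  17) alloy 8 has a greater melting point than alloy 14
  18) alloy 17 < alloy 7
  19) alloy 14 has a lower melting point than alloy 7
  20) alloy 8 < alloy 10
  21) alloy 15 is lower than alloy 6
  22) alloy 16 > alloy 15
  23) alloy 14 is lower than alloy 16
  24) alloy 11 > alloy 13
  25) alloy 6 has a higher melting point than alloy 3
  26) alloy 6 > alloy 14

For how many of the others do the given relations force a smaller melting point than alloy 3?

From alloy 3 the given relations immediately reach alloy 10.
From those, alloy 13, alloy 8 — 3 in total.
From those, alloy 14 — 4 in total.
Nothing else is reachable below alloy 3; 4 in all.

4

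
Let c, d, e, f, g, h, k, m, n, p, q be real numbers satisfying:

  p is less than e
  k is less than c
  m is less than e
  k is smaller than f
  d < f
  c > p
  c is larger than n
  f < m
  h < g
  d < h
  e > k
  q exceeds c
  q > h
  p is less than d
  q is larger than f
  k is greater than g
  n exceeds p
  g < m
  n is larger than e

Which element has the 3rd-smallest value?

h

Piecing the relations together gives one ordering: p < d < h < g < k < f < m < e < n < c < q.
Counting 3 from the smallest end gives h.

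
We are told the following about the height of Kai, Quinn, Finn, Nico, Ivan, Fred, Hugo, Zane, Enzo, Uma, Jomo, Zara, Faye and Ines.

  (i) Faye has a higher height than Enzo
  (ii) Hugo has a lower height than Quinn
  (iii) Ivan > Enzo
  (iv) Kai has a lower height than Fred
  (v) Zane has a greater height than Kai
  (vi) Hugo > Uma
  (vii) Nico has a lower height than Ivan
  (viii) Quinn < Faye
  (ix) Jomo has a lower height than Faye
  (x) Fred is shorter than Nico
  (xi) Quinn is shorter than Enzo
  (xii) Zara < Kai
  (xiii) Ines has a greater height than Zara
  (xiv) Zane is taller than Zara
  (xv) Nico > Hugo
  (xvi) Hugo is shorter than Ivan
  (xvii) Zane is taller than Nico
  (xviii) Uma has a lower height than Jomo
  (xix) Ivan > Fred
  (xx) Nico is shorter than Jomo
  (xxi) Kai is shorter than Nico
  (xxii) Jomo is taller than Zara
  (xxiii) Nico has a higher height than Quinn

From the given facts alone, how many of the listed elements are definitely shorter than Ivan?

8

The elements the relations force below Ivan are Zara, Uma, Kai, Hugo, Quinn, Fred, Nico, Enzo — no chain reaches any other.
That is 8.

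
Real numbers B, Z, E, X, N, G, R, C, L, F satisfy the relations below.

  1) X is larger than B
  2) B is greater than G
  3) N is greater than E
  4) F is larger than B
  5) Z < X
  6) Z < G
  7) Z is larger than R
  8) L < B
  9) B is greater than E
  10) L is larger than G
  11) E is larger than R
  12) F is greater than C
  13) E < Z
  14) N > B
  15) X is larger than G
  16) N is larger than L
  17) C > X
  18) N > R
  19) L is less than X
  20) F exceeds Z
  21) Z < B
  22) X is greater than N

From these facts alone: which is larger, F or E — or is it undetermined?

The relevant relations are E < Z; Z < G; G < L; L < B; B < N; N < X; X < C; C < F.
Chaining these gives E < Z < G < L < B < N < X < C < F.
So F is larger.

F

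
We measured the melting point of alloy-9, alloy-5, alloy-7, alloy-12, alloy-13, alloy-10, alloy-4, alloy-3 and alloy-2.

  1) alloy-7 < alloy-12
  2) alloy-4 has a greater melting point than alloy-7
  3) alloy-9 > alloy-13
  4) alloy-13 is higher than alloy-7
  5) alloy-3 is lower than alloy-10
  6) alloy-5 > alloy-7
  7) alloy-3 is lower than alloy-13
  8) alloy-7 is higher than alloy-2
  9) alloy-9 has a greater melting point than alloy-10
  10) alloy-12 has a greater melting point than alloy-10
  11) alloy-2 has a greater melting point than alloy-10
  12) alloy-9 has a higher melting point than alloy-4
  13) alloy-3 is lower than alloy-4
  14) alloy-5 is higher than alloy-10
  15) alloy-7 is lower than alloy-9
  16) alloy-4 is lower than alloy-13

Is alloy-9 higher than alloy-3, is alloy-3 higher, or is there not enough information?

alloy-9

alloy-3 < alloy-10 and alloy-10 < alloy-2 give alloy-3 < alloy-2.
Then alloy-2 < alloy-7 extends the chain to alloy-7.
Then alloy-7 < alloy-4 extends the chain to alloy-4.
Then alloy-4 < alloy-13 extends the chain to alloy-13.
With alloy-13 < alloy-9: alloy-3 < alloy-10 < alloy-2 < alloy-7 < alloy-4 < alloy-13 < alloy-9.
So alloy-9 is higher.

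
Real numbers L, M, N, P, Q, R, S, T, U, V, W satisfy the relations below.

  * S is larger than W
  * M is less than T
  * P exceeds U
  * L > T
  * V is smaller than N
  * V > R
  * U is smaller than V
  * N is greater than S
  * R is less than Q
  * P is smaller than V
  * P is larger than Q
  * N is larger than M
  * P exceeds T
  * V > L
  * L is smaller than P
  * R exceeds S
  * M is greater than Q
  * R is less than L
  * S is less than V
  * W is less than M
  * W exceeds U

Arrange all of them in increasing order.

The consecutive links are each given: U < W; W < S; S < R; R < Q; Q < M; M < T; T < L; L < P; P < V; V < N.

U < W < S < R < Q < M < T < L < P < V < N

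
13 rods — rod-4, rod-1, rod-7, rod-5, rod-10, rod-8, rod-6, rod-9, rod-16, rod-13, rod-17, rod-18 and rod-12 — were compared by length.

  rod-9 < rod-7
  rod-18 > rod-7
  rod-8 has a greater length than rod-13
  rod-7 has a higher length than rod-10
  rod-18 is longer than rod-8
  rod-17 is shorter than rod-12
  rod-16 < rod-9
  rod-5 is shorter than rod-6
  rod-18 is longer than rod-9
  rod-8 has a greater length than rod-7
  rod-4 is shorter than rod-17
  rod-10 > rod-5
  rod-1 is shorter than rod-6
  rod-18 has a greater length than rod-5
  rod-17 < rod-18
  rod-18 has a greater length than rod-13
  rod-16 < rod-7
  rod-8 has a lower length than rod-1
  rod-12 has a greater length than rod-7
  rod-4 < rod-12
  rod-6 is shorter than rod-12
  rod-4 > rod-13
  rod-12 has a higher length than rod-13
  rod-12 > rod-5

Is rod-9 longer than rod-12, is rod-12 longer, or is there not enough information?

Link the given pairs in sequence: rod-9 < rod-7; rod-7 < rod-8; rod-8 < rod-1; rod-1 < rod-6; rod-6 < rod-12.
Chaining these gives rod-9 < rod-7 < rod-8 < rod-1 < rod-6 < rod-12.
So rod-12 is longer.

rod-12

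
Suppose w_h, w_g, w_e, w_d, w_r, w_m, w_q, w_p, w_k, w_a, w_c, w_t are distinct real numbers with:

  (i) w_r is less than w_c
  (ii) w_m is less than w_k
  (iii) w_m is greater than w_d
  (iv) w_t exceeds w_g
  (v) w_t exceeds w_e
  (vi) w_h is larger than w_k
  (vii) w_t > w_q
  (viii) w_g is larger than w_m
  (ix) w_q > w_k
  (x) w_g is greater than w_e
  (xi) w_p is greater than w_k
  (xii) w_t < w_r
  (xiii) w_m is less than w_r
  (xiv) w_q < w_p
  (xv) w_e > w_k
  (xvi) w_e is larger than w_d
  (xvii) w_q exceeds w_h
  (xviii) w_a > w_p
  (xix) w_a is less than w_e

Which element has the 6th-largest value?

Chaining the given pairs: w_d < w_m < w_k < w_h < w_q < w_p < w_a < w_e < w_g < w_t < w_r < w_c.
The 6th largest is w_a.

w_a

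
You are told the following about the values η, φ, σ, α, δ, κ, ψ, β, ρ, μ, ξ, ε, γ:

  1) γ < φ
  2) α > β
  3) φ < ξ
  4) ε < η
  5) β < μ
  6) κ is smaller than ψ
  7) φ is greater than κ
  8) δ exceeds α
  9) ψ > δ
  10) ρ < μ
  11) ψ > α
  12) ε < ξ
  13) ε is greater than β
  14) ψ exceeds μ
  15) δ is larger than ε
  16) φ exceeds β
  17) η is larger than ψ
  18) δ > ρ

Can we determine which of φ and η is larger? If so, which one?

Following every chain through φ: above φ we get ξ; below φ we get γ, β, κ.
η is not reached, and no chain runs the other way from η to φ.
So the given relations leave the order of φ and η undetermined.

undetermined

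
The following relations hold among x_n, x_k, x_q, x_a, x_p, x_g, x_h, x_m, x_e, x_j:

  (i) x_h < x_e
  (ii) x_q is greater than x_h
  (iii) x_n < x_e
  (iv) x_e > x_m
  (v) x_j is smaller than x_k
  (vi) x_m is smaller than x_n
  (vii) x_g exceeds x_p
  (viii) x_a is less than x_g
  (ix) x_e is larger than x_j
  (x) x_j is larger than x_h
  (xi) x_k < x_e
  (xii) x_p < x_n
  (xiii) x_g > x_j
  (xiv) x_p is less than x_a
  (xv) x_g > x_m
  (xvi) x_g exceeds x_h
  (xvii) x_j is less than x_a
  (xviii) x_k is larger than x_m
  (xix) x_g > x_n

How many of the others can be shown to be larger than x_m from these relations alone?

4

Directly above x_m: x_n, x_k, x_e, x_g.
Nothing else is reachable above x_m; 4 in all.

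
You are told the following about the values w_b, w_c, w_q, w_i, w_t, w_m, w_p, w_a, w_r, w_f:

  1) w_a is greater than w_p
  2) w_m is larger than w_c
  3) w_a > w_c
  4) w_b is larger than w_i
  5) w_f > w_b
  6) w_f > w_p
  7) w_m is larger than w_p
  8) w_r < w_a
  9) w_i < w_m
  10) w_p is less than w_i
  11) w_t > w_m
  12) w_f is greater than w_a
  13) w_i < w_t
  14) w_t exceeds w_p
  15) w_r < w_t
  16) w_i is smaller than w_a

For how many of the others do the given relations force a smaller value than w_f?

Directly below w_f: w_p, w_b, w_a.
One step further: w_i, w_c, w_r (6 so far).
No other element is forced below w_f by the given relations, so the count is 6.

6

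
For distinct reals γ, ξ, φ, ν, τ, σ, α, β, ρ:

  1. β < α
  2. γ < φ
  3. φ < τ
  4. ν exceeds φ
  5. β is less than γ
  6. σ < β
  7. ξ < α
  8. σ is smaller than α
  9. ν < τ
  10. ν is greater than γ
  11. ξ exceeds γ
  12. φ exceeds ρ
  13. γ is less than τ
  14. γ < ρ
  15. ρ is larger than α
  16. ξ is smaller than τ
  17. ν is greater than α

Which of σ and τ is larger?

σ < β and β < γ give σ < γ.
Then γ < ρ extends the chain to ρ.
With ρ < φ: σ < β < γ < ρ < φ.
Then φ < τ extends the chain to τ.
So σ < τ; τ is the larger of the two.

τ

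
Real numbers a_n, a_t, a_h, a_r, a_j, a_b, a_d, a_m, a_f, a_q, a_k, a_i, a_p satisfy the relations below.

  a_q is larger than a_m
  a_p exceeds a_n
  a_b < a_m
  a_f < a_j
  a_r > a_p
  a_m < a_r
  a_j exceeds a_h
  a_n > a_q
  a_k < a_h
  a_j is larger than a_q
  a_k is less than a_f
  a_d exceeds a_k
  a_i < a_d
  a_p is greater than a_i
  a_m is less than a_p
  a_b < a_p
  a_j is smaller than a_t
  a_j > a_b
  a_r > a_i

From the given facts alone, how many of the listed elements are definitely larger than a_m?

Directly above a_m: a_q, a_p, a_r.
One step further: a_n, a_j (5 so far).
One step further: a_t (6 so far).
No other element is forced above a_m by the given relations, so the count is 6.

6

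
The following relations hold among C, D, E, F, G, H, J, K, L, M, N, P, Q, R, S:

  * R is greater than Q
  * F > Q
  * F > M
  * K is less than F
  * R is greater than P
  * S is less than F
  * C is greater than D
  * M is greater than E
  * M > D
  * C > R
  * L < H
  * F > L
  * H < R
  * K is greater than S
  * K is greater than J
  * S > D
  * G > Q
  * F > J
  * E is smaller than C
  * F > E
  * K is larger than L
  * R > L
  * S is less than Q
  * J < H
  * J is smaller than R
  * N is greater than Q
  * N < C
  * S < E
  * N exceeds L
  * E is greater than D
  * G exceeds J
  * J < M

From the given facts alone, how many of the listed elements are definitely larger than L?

6

Directly above L: H, R, N, K, F.
One step further: C (6 so far).
Nothing else is reachable above L; 6 in all.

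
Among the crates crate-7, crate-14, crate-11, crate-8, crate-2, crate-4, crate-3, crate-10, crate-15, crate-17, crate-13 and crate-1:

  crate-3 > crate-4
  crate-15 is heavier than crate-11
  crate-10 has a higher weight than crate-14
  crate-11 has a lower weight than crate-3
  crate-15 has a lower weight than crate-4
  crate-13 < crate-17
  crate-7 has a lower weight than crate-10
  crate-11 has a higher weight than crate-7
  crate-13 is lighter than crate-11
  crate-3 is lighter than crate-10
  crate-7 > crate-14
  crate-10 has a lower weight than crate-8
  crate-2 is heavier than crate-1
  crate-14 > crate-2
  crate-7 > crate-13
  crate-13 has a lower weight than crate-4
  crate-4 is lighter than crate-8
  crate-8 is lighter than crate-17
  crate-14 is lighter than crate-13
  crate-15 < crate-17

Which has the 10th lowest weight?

Chaining the given pairs: crate-1 < crate-2 < crate-14 < crate-13 < crate-7 < crate-11 < crate-15 < crate-4 < crate-3 < crate-10 < crate-8 < crate-17.
Counting 10 from the smallest end gives crate-10.

crate-10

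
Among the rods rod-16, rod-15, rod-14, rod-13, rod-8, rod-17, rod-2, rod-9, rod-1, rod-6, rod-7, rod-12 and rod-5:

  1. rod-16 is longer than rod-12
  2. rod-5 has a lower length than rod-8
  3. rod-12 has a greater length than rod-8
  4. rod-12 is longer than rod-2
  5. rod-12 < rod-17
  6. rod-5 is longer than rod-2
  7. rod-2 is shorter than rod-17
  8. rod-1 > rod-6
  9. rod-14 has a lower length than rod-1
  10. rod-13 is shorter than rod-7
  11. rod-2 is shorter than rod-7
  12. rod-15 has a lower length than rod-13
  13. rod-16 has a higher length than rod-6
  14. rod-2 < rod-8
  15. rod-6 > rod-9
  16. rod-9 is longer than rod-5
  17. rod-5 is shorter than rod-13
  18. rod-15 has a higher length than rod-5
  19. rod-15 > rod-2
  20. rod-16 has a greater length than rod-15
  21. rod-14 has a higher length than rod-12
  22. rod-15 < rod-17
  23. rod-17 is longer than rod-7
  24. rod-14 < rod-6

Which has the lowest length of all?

Chaining upward from rod-2: directly above it, rod-5, rod-8, rod-15, rod-12, rod-7, rod-17; then rod-9, rod-13, rod-14, rod-16; then rod-6, rod-1.
That covers every other element, and nothing is given below rod-2, so rod-2 is the lowest length.

rod-2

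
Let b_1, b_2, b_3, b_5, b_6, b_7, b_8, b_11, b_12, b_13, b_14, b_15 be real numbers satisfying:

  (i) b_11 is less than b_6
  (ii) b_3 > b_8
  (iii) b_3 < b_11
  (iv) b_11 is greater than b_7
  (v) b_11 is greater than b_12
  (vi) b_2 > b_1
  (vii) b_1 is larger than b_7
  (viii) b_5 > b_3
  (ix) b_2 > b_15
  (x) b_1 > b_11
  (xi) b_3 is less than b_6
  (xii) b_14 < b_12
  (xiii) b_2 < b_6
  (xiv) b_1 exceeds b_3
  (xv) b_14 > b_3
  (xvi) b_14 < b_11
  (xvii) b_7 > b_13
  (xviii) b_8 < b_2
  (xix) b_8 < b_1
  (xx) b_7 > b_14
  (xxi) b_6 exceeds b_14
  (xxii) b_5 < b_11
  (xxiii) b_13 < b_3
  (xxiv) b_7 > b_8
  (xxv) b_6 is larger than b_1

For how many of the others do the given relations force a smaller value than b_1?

8

The elements the relations force below b_1 are b_13, b_8, b_3, b_5, b_14, b_7, b_12, b_11 — no chain reaches any other.
That is 8.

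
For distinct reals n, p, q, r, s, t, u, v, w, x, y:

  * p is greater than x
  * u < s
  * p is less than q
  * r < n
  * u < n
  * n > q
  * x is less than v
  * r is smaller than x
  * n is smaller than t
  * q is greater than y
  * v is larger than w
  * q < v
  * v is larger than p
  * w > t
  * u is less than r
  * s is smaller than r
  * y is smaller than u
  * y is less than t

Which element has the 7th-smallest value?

The consecutive relations fix a unique order: y < u < s < r < x < p < q < n < t < w < v.
The 7th smallest is q.

q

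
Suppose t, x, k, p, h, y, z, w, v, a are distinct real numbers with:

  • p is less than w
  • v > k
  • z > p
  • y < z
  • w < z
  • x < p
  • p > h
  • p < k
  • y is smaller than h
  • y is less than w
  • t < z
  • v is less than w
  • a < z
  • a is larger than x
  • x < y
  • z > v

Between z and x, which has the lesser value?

Chaining the given relations: x < y < h < p < k < v < w < z.
So x < z; x is the smaller of the two.

x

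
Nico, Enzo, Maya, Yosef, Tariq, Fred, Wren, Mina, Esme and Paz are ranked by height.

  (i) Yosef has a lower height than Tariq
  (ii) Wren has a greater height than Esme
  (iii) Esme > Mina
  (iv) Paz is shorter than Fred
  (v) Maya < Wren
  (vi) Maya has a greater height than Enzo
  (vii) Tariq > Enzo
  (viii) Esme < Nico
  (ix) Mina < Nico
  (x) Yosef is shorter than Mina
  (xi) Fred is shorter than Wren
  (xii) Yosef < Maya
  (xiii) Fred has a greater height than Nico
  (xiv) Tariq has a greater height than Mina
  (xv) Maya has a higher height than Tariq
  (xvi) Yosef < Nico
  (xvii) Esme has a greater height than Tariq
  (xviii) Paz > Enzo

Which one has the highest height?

Wren

Chaining downward from Wren: directly below it, Esme, Maya, Fred; then Yosef, Mina, Enzo, Tariq, Paz, Nico.
That covers every other element, and nothing is given above Wren, so Wren is the highest height.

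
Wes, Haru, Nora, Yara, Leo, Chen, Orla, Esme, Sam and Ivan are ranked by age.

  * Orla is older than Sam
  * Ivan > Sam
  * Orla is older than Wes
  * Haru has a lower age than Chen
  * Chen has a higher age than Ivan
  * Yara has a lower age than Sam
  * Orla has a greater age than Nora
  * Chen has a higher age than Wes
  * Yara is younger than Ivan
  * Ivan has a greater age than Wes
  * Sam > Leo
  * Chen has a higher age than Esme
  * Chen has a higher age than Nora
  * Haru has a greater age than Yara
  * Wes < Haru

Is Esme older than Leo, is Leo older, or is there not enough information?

undetermined

Following every chain through Leo: above Leo we get Sam, Orla, Ivan, Chen.
Esme is not reached, and no chain runs the other way from Esme to Leo.
So the given relations leave the order of Leo and Esme undetermined.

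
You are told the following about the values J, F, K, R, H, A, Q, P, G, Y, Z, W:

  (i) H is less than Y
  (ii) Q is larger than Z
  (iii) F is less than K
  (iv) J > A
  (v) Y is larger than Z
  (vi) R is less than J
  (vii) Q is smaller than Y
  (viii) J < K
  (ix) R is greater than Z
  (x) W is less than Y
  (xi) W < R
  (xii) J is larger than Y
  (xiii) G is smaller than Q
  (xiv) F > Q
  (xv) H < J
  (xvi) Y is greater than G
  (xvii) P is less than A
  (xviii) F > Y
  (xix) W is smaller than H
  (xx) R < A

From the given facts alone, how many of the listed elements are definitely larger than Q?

Directly above Q: Y, F.
One step further: J, K (4 so far).
No other element is forced above Q by the given relations, so the count is 4.

4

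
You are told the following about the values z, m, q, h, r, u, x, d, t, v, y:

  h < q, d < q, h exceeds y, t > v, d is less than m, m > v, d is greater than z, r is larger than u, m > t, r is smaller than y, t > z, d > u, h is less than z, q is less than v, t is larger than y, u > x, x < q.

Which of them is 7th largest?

The consecutive relations fix a unique order: x < u < r < y < h < z < d < q < v < t < m.
The 7th largest is h.

h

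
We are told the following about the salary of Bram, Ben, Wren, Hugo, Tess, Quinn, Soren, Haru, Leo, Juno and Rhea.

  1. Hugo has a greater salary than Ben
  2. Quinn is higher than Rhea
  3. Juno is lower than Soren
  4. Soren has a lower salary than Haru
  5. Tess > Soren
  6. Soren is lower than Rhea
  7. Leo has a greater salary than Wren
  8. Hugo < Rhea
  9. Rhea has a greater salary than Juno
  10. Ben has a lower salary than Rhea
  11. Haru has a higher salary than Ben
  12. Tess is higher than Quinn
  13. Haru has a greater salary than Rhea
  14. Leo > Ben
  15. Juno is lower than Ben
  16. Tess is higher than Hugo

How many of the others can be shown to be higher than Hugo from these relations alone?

4

The elements the relations force above Hugo are Rhea, Quinn, Haru, Tess — no chain reaches any other.
That is 4.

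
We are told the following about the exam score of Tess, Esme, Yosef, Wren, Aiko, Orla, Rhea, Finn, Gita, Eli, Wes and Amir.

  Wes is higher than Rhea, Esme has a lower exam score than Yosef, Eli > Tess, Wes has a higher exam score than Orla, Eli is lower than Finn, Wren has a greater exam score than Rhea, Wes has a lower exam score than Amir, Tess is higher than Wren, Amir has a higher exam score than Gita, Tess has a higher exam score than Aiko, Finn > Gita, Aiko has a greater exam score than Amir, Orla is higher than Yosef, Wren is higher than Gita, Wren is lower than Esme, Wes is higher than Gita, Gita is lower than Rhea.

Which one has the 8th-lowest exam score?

Piecing the relations together gives one ordering: Gita < Rhea < Wren < Esme < Yosef < Orla < Wes < Amir < Aiko < Tess < Eli < Finn.
The 8th smallest is Amir.

Amir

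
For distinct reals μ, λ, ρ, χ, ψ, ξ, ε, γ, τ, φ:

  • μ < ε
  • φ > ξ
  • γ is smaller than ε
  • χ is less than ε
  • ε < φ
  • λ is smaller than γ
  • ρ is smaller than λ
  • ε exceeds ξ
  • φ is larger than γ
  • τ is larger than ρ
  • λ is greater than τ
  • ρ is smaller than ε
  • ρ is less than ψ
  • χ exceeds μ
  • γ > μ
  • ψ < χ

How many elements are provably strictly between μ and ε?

2

The relations place μ below ε. An element lies strictly between them when it is forced above μ and also forced below ε.
Above μ: {χ, γ, φ}. Below ε: {ρ, τ, ξ, λ, ψ, χ, γ}.
Intersection: {χ, γ} — 2.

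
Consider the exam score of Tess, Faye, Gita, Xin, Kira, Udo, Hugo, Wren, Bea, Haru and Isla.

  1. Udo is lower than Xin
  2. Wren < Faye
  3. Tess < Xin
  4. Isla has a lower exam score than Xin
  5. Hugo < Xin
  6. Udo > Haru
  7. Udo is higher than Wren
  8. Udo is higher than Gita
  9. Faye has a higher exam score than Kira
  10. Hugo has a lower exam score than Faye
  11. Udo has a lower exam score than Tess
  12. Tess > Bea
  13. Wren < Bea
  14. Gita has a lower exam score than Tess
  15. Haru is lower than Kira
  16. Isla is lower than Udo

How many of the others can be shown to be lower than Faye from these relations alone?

From Faye the given relations immediately reach Wren, Kira, Hugo.
From those, Haru — 4 in total.
Nothing else is reachable below Faye; 4 in all.

4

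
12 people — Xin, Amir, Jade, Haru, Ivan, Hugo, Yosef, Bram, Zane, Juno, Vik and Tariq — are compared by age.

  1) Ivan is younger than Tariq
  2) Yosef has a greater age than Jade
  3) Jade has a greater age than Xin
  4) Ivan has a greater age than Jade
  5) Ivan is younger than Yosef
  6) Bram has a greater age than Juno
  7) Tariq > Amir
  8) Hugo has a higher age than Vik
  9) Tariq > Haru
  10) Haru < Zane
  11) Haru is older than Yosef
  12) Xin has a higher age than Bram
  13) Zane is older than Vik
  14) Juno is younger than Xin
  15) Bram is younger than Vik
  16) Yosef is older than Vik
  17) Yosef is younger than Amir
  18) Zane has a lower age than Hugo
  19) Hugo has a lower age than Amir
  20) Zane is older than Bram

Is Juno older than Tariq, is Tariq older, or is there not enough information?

Tariq

Juno < Bram < Xin < Jade < Ivan < Yosef < Haru < Zane < Hugo < Amir < Tariq, by transitivity through Bram, Xin, Jade, Ivan, Yosef, Haru, Zane, Hugo, Amir.
So Tariq is older.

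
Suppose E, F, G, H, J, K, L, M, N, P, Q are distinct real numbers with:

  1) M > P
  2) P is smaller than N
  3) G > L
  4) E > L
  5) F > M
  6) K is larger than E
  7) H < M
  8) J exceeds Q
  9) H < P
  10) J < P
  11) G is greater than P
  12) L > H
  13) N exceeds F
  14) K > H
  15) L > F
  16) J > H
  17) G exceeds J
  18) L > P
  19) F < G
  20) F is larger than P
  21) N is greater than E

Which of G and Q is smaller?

The relevant relations are Q < J; J < P; P < M; M < F; F < L; L < G.
Chaining these gives Q < J < P < M < F < L < G.
So Q < G; Q is the smaller of the two.

Q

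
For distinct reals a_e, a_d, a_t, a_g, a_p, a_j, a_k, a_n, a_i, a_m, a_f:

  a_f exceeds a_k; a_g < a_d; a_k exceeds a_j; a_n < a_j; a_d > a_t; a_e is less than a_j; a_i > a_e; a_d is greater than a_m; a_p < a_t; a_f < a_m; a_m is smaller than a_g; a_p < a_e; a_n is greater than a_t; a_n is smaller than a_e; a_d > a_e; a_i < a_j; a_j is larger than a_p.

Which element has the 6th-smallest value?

Chaining the given pairs: a_p < a_t < a_n < a_e < a_i < a_j < a_k < a_f < a_m < a_g < a_d.
The 6th smallest is a_j.

a_j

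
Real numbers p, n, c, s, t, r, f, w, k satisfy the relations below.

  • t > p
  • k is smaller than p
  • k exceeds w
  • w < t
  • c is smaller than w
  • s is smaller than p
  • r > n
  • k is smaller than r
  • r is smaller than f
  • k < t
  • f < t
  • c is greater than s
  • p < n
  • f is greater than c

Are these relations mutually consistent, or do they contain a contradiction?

Every relation is compatible with s < c < w < k < p < n < r < f < t; the set is consistent.

consistent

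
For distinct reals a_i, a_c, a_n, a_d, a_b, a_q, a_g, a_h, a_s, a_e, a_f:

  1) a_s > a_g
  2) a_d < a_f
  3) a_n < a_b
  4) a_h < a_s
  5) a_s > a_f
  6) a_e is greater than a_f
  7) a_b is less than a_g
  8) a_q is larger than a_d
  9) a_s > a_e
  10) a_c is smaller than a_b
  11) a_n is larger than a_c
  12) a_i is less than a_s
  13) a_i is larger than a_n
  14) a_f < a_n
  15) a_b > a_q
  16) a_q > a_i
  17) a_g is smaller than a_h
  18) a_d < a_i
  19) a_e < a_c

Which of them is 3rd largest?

Chaining the given pairs: a_d < a_f < a_e < a_c < a_n < a_i < a_q < a_b < a_g < a_h < a_s.
The 3rd largest is a_g.

a_g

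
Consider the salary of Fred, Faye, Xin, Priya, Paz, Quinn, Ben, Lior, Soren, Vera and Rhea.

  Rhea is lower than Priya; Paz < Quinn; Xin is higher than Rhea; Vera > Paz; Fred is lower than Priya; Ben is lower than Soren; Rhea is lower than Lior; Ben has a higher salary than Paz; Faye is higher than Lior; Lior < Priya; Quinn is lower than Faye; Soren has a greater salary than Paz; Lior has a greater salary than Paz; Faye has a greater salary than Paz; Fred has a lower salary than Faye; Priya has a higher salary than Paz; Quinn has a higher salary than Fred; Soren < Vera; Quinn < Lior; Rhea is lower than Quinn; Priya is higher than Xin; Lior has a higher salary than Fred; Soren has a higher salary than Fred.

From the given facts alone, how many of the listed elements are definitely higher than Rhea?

The elements the relations force above Rhea are Quinn, Lior, Xin, Priya, Faye — no chain reaches any other.
That is 5.

5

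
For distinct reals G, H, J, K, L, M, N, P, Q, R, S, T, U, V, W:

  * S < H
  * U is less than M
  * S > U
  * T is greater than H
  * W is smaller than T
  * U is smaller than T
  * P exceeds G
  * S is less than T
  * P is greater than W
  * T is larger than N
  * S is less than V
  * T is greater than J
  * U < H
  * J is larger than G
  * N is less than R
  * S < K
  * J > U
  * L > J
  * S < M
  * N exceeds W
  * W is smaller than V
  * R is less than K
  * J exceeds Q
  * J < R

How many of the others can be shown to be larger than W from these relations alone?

From W the given relations immediately reach P, N, V, T.
From those, R — 5 in total.
From those, K — 6 in total.
No other element is forced above W by the given relations, so the count is 6.

6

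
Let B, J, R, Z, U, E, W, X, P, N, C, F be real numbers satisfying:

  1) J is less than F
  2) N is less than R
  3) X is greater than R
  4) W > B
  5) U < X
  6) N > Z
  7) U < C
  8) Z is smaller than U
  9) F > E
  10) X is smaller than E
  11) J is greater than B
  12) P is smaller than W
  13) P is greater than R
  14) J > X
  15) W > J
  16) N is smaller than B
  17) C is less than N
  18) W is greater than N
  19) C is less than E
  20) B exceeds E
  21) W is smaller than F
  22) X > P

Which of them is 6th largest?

Piecing the relations together gives one ordering: Z < U < C < N < R < P < X < E < B < J < W < F.
The 6th largest is X.

X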